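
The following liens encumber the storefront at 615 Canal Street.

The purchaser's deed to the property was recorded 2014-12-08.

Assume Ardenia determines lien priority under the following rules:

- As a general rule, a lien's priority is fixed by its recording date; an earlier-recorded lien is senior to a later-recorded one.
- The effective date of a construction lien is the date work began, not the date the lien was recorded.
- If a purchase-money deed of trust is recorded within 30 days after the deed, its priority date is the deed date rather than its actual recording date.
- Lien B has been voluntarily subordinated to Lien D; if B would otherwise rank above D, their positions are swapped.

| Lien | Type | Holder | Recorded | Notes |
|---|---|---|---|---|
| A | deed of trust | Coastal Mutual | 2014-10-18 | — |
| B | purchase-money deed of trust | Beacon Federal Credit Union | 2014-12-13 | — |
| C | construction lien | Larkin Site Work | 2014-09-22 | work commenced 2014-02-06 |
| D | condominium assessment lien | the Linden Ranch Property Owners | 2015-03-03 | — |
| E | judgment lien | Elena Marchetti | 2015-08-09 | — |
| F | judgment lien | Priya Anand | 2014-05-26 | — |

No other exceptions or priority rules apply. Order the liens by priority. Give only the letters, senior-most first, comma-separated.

Effective dates: B was recorded within the 30-day window, so its effective date is the deed date 2014-12-08; C is treated as recorded 2014-02-06, the work-commencement date.
By effective date: C (2014-02-06), F (2014-05-26), A (2014-10-18), B (2014-12-08), D (2015-03-03), E (2015-08-09).
B is senior to D before the subordination, so the two trade places.

C, F, A, D, B, E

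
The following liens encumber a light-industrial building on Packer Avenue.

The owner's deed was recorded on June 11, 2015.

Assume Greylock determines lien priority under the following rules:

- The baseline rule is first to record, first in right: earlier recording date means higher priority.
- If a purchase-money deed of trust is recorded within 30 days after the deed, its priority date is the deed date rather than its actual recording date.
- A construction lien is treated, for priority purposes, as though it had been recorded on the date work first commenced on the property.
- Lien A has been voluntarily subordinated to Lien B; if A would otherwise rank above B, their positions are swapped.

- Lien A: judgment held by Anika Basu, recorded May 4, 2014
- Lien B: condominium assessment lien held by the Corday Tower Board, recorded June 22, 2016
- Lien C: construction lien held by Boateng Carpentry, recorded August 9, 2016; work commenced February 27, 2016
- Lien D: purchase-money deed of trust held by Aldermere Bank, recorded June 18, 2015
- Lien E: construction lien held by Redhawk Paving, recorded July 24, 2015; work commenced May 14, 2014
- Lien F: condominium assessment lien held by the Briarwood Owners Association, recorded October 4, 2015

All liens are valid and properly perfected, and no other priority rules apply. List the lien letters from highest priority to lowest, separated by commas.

Adjusting effective dates: C is treated as recorded February 27, 2016, the work-commencement date; D was recorded within the 30-day window, so its effective date is the deed date June 11, 2015; E is treated as recorded May 14, 2014, the work-commencement date.
Sorted by effective date: A (May 4, 2014), E (May 14, 2014), D (June 11, 2015), F (October 4, 2015), C (February 27, 2016), B (June 22, 2016).
A would otherwise be senior to B, so under the subordination agreement A and B exchange positions.

B, E, D, F, C, A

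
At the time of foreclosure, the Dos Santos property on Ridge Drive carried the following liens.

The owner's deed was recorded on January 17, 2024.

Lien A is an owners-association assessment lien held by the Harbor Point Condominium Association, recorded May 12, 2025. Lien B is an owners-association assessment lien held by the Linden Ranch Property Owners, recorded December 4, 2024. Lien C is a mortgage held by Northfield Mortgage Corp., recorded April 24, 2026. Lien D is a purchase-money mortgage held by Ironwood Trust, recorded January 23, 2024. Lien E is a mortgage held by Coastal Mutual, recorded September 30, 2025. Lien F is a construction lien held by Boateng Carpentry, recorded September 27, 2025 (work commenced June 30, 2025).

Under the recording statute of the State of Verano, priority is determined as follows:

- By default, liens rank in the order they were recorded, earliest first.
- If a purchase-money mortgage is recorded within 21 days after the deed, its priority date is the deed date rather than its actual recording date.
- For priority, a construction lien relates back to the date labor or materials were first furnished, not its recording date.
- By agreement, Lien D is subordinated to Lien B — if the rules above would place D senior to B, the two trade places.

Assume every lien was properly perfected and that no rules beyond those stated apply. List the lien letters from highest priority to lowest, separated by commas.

B, D, A, F, E, C

Effective dates: D was recorded within the 21-day window, so its effective date is the deed date January 17, 2024; F's effective date is June 30, 2025, when work began.
Sorted by effective date: D (January 17, 2024), B (December 4, 2024), A (May 12, 2025), F (June 30, 2025), E (September 30, 2025), C (April 24, 2026).
D is senior to B before the subordination, so the two trade places.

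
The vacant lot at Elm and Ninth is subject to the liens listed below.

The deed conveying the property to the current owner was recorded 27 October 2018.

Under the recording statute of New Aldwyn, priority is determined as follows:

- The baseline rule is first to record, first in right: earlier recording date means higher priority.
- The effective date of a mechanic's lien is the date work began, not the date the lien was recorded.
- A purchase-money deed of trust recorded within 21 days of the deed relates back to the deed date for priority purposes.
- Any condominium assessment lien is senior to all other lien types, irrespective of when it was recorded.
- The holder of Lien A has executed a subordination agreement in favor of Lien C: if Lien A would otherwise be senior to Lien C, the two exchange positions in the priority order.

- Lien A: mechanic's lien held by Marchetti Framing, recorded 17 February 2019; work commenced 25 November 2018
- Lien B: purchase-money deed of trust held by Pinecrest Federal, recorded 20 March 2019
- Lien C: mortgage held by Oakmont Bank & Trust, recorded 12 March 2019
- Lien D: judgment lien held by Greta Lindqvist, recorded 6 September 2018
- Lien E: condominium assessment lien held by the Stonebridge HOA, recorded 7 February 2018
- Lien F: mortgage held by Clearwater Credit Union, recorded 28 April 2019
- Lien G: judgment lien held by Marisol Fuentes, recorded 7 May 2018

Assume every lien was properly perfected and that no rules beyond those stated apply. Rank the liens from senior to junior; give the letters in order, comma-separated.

E, G, D, C, A, B, F

First, effective dates: A relates back to 25 November 2018 (work commenced); B missed the 21-day window (144 days after the deed), so its recording date stands.
E is a condominium assessment lien, so it outranks all other liens regardless of date.
Among the remaining liens, by effective date: G (7 May 2018), D (6 September 2018), A (25 November 2018), C (12 March 2019), B (20 March 2019), F (28 April 2019).
Because A would otherwise rank above C, the subordination swaps them.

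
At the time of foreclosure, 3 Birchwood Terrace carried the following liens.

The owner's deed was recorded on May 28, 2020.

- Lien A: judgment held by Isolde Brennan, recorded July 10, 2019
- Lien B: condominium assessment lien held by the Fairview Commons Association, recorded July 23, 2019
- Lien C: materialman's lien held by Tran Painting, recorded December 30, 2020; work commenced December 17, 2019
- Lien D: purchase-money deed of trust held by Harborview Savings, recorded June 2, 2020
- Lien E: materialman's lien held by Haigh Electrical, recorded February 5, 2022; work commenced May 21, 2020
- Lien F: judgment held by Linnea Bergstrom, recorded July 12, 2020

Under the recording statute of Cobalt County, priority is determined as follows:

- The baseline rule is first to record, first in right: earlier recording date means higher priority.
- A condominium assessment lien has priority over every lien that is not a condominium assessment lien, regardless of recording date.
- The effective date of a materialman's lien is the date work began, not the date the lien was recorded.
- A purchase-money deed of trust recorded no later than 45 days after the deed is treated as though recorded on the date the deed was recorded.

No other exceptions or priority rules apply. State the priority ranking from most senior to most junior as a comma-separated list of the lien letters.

B, A, C, E, D, F

First, effective dates: C is treated as recorded December 17, 2019, the work-commencement date; D relates back to the deed date May 28, 2020; E is treated as recorded May 21, 2020, the work-commencement date.
As a condominium assessment lien, B is senior to every other lien.
Among the remaining liens, by effective date: A (July 10, 2019), C (December 17, 2019), E (May 21, 2020), D (May 28, 2020), F (July 12, 2020).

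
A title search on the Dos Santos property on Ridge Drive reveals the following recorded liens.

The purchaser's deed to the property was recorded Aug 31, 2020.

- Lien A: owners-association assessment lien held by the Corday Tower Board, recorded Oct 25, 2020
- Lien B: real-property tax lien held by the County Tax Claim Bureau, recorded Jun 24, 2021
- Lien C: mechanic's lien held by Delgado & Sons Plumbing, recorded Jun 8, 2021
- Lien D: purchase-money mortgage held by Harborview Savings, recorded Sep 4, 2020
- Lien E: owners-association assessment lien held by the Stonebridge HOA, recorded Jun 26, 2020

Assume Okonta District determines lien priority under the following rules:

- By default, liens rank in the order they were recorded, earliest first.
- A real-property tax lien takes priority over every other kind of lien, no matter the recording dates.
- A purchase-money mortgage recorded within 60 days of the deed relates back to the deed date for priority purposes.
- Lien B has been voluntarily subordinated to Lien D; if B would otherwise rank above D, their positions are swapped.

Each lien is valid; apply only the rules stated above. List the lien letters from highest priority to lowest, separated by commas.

D, E, B, A, C

Effective dates: D's effective date is the deed date, Aug 31, 2020.
As a real-property tax lien, B is senior to every other lien.
Among the remaining liens, by effective date: E (Jun 26, 2020), D (Aug 31, 2020), A (Oct 25, 2020), C (Jun 8, 2021).
Because B would otherwise rank above D, the subordination swaps them.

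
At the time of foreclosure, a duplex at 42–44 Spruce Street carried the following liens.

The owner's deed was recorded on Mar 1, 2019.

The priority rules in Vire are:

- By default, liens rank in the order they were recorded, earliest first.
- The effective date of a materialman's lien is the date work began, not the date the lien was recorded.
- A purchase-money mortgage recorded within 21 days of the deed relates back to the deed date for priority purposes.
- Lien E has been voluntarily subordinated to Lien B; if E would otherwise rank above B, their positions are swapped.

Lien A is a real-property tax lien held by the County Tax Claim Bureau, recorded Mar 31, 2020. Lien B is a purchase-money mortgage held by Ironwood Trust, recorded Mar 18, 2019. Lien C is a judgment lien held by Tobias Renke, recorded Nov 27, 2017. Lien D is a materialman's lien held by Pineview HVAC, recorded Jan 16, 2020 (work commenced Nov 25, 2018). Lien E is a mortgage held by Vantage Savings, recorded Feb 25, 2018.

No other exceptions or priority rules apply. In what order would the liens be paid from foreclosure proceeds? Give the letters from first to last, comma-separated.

C, B, D, E, A

Effective dates after the stated exceptions: B relates back to the deed date Mar 1, 2019; D's effective date is Nov 25, 2018, when work began.
Ordering by effective date: C (Nov 27, 2017), E (Feb 25, 2018), D (Nov 25, 2018), B (Mar 1, 2019), A (Mar 31, 2020).
E would otherwise be senior to B, so under the subordination agreement E and B exchange positions.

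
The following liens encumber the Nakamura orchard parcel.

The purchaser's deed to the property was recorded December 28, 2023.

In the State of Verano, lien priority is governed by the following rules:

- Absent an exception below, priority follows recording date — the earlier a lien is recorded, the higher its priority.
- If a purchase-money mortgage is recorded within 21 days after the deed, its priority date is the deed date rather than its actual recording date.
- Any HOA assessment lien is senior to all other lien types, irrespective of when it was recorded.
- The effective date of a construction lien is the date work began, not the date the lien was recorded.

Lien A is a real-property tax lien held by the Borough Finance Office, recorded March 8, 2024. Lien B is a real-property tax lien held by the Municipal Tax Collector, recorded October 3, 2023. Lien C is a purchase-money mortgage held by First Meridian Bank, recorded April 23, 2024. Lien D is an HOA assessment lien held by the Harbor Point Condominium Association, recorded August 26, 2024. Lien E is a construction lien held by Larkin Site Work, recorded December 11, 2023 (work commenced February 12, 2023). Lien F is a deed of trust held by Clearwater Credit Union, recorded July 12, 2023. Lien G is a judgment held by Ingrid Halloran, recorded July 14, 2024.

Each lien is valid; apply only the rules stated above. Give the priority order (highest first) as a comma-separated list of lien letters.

D, E, F, B, A, C, G

Effective dates after the stated exceptions: C was recorded 117 days after the deed, outside the 21-day window, so it keeps its recording date; E's effective date is February 12, 2023, when work began.
D is an HOA assessment lien, so it outranks all other liens regardless of date.
The other liens, earliest effective date first: E (February 12, 2023), F (July 12, 2023), B (October 3, 2023), A (March 8, 2024), C (April 23, 2024), G (July 14, 2024).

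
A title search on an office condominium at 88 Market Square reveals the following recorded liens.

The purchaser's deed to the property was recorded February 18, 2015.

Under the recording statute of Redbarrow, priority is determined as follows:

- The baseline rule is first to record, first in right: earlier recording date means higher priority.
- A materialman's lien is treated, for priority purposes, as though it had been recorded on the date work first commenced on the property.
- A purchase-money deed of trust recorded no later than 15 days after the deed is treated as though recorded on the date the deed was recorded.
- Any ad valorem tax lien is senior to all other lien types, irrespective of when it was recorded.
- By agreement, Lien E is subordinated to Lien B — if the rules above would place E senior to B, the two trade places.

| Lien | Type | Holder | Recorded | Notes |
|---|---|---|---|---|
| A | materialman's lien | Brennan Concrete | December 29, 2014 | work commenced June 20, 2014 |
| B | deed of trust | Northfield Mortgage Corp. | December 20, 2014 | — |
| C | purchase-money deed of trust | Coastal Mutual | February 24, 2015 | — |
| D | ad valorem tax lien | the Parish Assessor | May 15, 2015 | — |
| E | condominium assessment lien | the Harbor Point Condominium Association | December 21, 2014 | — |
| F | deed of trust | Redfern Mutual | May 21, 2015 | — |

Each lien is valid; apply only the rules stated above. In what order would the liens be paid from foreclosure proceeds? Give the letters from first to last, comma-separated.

Effective dates: A is treated as recorded June 20, 2014, the work-commencement date; C was recorded within the 15-day window, so its effective date is the deed date February 18, 2015.
D, as an ad valorem tax lien, has superpriority and ranks first.
Among the remaining liens, by effective date: A (June 20, 2014), B (December 20, 2014), E (December 21, 2014), C (February 18, 2015), F (May 21, 2015).
Since E is not senior to B, the subordination leaves the order unchanged.

D, A, B, E, C, F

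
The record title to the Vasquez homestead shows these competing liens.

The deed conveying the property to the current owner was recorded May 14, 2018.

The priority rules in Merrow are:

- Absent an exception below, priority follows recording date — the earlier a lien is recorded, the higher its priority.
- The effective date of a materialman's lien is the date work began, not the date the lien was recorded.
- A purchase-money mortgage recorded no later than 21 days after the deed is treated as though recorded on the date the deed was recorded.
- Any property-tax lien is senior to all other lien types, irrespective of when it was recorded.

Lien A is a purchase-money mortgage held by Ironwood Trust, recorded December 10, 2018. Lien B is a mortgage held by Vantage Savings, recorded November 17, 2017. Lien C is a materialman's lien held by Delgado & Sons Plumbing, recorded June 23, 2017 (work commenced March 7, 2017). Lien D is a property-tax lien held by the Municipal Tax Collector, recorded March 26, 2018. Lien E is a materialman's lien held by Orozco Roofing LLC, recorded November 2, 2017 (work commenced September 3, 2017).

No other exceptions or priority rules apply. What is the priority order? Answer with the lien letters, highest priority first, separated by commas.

D, C, E, B, A

Effective dates after the stated exceptions: A missed the 21-day window (210 days after the deed), so its recording date stands; C relates back to March 7, 2017 (work commenced); E is treated as recorded September 3, 2017, the work-commencement date.
D is a property-tax lien and takes priority over every other lien.
Among the remaining liens, by effective date: C (March 7, 2017), E (September 3, 2017), B (November 17, 2017), A (December 10, 2018).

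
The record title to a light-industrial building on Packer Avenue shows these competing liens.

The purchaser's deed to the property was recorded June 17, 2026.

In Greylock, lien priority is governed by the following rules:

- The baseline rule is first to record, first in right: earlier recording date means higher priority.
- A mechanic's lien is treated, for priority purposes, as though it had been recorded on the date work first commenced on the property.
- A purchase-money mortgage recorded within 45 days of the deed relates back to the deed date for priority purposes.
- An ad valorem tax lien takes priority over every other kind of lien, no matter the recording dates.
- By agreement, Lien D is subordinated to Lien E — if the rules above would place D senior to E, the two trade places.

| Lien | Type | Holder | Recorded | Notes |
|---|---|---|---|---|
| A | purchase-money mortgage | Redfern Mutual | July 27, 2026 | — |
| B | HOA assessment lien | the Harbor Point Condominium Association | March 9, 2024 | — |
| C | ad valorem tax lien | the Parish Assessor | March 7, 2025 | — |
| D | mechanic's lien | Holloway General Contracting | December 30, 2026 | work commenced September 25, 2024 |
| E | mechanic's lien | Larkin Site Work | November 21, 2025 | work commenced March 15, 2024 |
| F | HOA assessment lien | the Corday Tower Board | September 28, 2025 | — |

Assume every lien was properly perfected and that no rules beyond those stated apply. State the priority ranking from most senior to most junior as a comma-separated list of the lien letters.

Adjusting effective dates: A's effective date is the deed date, June 17, 2026; D's effective date is September 25, 2024, when work began; E is treated as recorded March 15, 2024, the work-commencement date.
C is an ad valorem tax lien and takes priority over every other lien.
The other liens, earliest effective date first: B (March 9, 2024), E (March 15, 2024), D (September 25, 2024), F (September 28, 2025), A (June 17, 2026).
D is already junior to E, so the subordination agreement changes nothing.

C, B, E, D, F, A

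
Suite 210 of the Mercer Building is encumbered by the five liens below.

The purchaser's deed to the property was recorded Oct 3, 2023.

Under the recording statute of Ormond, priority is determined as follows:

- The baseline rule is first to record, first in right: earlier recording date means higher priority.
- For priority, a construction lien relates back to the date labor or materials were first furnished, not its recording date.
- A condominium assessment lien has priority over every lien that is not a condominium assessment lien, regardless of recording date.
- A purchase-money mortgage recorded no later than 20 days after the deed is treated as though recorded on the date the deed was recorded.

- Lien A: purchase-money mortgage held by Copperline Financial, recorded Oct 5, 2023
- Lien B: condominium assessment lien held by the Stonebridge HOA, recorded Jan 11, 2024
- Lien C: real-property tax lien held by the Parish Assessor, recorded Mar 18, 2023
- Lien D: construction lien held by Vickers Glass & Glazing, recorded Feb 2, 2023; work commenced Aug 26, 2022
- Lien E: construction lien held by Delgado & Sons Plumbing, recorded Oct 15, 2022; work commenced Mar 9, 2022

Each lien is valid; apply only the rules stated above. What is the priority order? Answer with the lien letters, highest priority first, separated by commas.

B, E, D, C, A

Effective dates: A's effective date is the deed date, Oct 3, 2023; D relates back to Aug 26, 2022 (work commenced); E's effective date is Mar 9, 2022, when work began.
B is a condominium assessment lien, so it outranks all other liens regardless of date.
Remaining liens by effective date: E (Mar 9, 2022), D (Aug 26, 2022), C (Mar 18, 2023), A (Oct 3, 2023).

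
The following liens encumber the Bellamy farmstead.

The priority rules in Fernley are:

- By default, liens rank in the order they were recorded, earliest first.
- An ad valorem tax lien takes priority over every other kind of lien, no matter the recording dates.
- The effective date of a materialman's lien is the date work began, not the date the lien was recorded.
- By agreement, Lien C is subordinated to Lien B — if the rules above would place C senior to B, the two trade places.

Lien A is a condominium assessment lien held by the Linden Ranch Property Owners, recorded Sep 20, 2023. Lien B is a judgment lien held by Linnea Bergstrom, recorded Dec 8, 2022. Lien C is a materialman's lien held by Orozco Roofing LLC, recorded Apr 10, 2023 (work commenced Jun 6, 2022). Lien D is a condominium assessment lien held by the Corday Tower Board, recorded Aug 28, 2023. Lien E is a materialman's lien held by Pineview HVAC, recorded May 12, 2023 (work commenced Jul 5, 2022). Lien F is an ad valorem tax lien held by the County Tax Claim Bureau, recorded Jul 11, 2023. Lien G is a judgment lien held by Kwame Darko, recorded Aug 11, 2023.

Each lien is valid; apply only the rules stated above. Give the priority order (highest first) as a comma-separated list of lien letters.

Effective dates after the stated exceptions: C is treated as recorded Jun 6, 2022, the work-commencement date; E is treated as recorded Jul 5, 2022, the work-commencement date.
As an ad valorem tax lien, F is senior to every other lien.
The other liens, earliest effective date first: C (Jun 6, 2022), E (Jul 5, 2022), B (Dec 8, 2022), G (Aug 11, 2023), D (Aug 28, 2023), A (Sep 20, 2023).
C is senior to B before the subordination, so the two trade places.

F, B, E, C, G, D, A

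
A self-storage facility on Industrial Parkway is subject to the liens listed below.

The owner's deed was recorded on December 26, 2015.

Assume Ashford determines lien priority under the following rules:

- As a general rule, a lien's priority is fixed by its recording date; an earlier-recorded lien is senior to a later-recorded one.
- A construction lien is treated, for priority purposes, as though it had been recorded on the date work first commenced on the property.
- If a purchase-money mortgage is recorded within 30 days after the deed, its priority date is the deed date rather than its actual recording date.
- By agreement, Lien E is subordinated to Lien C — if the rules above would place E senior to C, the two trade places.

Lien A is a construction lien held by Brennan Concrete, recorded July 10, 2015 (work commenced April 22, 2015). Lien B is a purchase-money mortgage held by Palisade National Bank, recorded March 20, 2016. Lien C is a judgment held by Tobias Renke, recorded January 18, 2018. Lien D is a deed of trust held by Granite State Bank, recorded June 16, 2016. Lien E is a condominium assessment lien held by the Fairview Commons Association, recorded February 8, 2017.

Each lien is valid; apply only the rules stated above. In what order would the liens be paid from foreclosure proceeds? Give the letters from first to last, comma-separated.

A, B, D, C, E

Effective dates after the stated exceptions: A relates back to April 22, 2015 (work commenced); B was recorded 85 days after the deed, outside the 30-day window, so it keeps its recording date.
By effective date, earliest first: A (April 22, 2015), B (March 20, 2016), D (June 16, 2016), E (February 8, 2017), C (January 18, 2018).
E is senior to C before the subordination, so the two trade places.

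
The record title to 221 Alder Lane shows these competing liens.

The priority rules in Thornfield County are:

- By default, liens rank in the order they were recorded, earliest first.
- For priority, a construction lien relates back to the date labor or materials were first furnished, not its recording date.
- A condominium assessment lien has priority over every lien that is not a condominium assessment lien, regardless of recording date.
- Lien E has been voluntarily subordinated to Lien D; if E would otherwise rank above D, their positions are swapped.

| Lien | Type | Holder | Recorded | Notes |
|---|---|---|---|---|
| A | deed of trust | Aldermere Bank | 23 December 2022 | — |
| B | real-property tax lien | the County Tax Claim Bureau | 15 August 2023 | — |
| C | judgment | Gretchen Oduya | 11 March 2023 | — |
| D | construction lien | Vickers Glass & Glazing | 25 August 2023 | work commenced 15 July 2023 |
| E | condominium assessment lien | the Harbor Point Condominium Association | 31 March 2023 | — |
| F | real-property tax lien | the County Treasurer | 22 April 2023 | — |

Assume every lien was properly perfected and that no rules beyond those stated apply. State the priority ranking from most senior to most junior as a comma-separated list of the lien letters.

Effective dates after the stated exceptions: D relates back to 15 July 2023 (work commenced).
E is a condominium assessment lien, so it outranks all other liens regardless of date.
Ordering the rest by effective date: A (23 December 2022), C (11 March 2023), F (22 April 2023), D (15 July 2023), B (15 August 2023).
E is senior to D before the subordination, so the two trade places.

D, A, C, F, E, B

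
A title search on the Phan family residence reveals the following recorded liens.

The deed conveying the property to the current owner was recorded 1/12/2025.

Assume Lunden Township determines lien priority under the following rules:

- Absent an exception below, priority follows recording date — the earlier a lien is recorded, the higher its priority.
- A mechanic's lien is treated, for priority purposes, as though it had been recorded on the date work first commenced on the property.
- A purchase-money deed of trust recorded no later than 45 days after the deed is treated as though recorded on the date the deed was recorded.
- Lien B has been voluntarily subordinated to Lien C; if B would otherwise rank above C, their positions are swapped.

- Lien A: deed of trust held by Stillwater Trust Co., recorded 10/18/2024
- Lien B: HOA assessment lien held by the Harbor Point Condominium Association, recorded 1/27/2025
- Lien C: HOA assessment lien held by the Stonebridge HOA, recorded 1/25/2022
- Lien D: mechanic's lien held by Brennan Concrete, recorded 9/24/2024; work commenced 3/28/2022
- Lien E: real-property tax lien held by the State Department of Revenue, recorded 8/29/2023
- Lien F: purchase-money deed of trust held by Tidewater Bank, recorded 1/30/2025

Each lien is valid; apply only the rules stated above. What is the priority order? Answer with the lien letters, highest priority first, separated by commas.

C, D, E, A, F, B

Adjusting effective dates: D's effective date is 3/28/2022, when work began; F's effective date is the deed date, 1/12/2025.
Sorted by effective date: C (1/25/2022), D (3/28/2022), E (8/29/2023), A (10/18/2024), F (1/12/2025), B (1/27/2025).
B already ranks below C; the subordination has no effect.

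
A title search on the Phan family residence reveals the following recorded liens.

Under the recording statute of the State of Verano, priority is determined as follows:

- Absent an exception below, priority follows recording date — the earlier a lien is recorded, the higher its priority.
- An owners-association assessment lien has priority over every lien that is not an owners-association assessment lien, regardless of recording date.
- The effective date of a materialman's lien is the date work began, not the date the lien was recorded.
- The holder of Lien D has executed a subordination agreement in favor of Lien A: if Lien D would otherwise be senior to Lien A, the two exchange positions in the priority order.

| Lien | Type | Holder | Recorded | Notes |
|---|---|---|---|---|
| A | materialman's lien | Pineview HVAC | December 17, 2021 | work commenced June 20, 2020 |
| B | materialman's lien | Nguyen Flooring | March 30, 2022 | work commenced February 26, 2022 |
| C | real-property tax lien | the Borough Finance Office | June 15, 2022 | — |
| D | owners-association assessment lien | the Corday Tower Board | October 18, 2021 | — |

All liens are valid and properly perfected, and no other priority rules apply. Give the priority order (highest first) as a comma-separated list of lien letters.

Effective dates: A is treated as recorded June 20, 2020, the work-commencement date; B is treated as recorded February 26, 2022, the work-commencement date.
D, as an owners-association assessment lien, has superpriority and ranks first.
Ordering the rest by effective date: A (June 20, 2020), B (February 26, 2022), C (June 15, 2022).
Because D would otherwise rank above A, the subordination swaps them.

A, D, B, C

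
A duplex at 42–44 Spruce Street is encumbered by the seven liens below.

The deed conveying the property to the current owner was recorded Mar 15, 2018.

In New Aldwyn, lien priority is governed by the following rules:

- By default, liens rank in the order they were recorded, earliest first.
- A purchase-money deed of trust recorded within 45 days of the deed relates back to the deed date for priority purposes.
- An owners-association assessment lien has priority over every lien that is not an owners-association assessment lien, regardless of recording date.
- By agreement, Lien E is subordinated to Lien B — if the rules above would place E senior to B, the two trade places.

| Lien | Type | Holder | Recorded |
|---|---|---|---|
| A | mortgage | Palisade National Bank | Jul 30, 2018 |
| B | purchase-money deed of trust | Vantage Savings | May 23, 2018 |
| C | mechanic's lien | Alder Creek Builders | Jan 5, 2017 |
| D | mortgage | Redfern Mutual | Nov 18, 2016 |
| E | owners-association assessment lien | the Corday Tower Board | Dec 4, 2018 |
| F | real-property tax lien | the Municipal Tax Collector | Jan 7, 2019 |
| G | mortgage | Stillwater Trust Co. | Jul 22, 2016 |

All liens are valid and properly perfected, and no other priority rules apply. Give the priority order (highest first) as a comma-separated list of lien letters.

Effective dates after the stated exceptions: B was recorded 69 days after the deed — beyond 45 days — so no relation-back applies.
E is an owners-association assessment lien and takes priority over every other lien.
The other liens, earliest effective date first: G (Jul 22, 2016), D (Nov 18, 2016), C (Jan 5, 2017), B (May 23, 2018), A (Jul 30, 2018), F (Jan 7, 2019).
The subordination applies — E was senior to B — so E and B swap.

B, G, D, C, E, A, F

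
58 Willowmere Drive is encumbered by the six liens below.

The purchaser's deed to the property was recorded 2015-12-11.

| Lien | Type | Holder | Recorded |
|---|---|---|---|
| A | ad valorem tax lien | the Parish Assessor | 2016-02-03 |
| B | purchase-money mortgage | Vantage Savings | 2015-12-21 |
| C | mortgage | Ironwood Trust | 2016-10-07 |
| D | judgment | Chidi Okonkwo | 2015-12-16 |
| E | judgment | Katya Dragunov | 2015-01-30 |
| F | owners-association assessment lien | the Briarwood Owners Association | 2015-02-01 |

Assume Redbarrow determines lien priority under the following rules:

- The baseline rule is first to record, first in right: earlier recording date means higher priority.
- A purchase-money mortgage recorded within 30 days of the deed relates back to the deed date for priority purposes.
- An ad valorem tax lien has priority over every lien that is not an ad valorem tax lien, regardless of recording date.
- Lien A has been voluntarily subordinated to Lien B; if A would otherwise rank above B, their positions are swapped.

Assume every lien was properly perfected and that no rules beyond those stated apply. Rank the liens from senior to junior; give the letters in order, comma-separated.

B, E, F, A, D, C

Effective dates: B was recorded within the 30-day window, so its effective date is the deed date 2015-12-11.
A is an ad valorem tax lien and takes priority over every other lien.
Among the remaining liens, by effective date: E (2015-01-30), F (2015-02-01), B (2015-12-11), D (2015-12-16), C (2016-10-07).
A would otherwise be senior to B, so under the subordination agreement A and B exchange positions.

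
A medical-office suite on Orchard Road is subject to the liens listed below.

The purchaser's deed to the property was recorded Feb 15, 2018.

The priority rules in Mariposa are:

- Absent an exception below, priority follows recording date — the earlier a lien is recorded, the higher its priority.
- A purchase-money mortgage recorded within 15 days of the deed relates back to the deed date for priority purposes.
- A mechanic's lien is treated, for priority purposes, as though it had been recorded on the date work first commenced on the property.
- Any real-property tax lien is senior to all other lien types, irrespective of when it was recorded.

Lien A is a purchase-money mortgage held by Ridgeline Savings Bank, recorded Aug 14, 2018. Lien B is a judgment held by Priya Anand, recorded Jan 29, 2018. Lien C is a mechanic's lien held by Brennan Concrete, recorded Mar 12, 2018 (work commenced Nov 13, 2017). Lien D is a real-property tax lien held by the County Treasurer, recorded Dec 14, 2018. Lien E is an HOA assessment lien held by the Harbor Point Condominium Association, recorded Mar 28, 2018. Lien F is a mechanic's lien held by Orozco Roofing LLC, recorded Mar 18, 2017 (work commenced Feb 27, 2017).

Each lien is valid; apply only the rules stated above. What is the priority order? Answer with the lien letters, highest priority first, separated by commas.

Effective dates after the stated exceptions: A was recorded 180 days after the deed, outside the 15-day window, so it keeps its recording date; C relates back to Nov 13, 2017 (work commenced); F is treated as recorded Feb 27, 2017, the work-commencement date.
As a real-property tax lien, D is senior to every other lien.
Ordering the rest by effective date: F (Feb 27, 2017), C (Nov 13, 2017), B (Jan 29, 2018), E (Mar 28, 2018), A (Aug 14, 2018).

D, F, C, B, E, A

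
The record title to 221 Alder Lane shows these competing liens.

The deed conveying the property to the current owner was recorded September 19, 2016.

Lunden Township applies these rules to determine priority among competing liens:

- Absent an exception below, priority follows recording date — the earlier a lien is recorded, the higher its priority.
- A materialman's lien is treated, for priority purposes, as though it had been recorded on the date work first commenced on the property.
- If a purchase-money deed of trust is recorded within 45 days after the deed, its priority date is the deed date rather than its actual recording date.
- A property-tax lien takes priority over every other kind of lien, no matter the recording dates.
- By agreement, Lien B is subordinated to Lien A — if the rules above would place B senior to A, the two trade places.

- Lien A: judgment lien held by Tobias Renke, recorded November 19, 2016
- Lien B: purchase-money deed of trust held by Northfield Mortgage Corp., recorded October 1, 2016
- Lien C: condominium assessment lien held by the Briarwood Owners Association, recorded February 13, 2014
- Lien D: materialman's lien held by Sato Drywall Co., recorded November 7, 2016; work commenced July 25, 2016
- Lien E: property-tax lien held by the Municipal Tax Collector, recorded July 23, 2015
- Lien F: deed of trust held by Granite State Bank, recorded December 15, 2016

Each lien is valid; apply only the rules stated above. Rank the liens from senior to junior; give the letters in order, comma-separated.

E, C, D, A, B, F

Adjusting effective dates: B relates back to the deed date September 19, 2016; D is treated as recorded July 25, 2016, the work-commencement date.
E, as a property-tax lien, has superpriority and ranks first.
Among the remaining liens, by effective date: C (February 13, 2014), D (July 25, 2016), B (September 19, 2016), A (November 19, 2016), F (December 15, 2016).
Because B would otherwise rank above A, the subordination swaps them.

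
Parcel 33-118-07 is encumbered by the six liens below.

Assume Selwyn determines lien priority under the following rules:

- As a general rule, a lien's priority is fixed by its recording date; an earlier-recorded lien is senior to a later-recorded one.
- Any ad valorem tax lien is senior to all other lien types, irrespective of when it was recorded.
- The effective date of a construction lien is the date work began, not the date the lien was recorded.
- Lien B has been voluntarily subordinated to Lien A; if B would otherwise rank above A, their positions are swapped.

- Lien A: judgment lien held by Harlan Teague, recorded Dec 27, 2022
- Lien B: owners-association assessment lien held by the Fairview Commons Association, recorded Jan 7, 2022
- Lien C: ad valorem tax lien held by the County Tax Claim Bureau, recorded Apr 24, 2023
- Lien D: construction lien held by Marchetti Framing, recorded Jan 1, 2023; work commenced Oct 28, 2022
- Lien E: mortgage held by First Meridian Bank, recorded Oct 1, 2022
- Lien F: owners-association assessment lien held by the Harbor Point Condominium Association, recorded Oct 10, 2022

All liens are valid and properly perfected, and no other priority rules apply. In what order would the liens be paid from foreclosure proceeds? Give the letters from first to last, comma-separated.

C, A, E, F, D, B

Effective dates: D relates back to Oct 28, 2022 (work commenced).
C, as an ad valorem tax lien, has superpriority and ranks first.
The other liens, earliest effective date first: B (Jan 7, 2022), E (Oct 1, 2022), F (Oct 10, 2022), D (Oct 28, 2022), A (Dec 27, 2022).
Because B would otherwise rank above A, the subordination swaps them.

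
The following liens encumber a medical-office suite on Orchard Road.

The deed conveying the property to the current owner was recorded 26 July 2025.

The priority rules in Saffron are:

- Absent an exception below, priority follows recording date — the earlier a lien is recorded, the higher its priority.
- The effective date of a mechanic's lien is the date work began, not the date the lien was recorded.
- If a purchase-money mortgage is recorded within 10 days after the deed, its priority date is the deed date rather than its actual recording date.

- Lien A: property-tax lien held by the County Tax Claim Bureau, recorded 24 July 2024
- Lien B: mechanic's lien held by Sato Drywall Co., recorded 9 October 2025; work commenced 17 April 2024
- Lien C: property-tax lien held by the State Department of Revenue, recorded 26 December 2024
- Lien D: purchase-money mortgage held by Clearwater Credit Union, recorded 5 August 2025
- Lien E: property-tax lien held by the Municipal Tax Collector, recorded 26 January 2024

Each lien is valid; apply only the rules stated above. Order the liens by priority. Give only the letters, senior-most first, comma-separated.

E, B, A, C, D

Adjusting effective dates: B relates back to 17 April 2024 (work commenced); D relates back to the deed date 26 July 2025.
Ordering by effective date: E (26 January 2024), B (17 April 2024), A (24 July 2024), C (26 December 2024), D (26 July 2025).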